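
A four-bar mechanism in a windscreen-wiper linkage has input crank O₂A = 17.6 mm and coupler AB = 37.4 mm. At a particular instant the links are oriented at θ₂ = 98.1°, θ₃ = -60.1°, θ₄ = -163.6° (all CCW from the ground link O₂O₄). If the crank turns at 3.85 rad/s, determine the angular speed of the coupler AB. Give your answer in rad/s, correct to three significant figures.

ω₂ = 3.85 rad/s
Differentiating the loop-closure r₂e^{iθ₂}+r₃e^{iθ₃}=r₁+r₄e^{iθ₄} gives r₂ω₂e^{iθ₂}+r₃ω₃e^{iθ₃}=r₄ω₄e^{iθ₄}.
Eliminating the other unknown: ω₃ = r₂ω₂ sin(θ₄−θ₂) / [r₃ sin(θ₃−θ₄)].
Numerator sine = +0.98953; denominator sine = +0.97237.
Result = 0.0176·3.85·(+0.98953) / (0.0374·(+0.97237)) = +1.8437 rad/s; magnitude 1.8437 rad/s.

1.84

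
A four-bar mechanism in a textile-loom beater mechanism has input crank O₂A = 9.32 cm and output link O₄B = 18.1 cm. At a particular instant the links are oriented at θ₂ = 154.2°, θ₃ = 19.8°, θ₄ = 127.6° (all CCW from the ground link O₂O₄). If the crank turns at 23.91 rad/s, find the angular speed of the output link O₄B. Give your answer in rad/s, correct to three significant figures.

9.24

ω₂ = 23.91 rad/s
Differentiating the loop-closure r₂e^{iθ₂}+r₃e^{iθ₃}=r₁+r₄e^{iθ₄} gives r₂ω₂e^{iθ₂}+r₃ω₃e^{iθ₃}=r₄ω₄e^{iθ₄}.
Eliminating the other unknown: ω₄ = r₂ω₂ sin(θ₂−θ₃) / [r₄ sin(θ₄−θ₃)].
Numerator sine = +0.71447; denominator sine = +0.95213.
Result = 0.0932·23.91·(+0.71447) / (0.181·(+0.95213)) = +9.2386 rad/s; magnitude 9.2386 rad/s.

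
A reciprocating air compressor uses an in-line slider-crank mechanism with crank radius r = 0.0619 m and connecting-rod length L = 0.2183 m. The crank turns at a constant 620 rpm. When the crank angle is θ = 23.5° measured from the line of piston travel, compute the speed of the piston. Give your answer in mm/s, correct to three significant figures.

2020

ω = 2π·620/60 = 64.93 rad/s
For an in-line slider-crank, x = r cosθ + √(L² − r² sin²θ), so v = −rω sinθ·[1 + r cosθ/√(L² − r² sin²θ)].
With r = 0.0619 m, L = 0.2183 m, θ = 23.5°: √(L² − r² sin²θ) = 0.2169 m.
v = −0.0619·64.93·0.39875·[1 + 0.0619·0.91706/0.2169] = -2.022 m/s.
|v| = 2.022 m/s = 2022 mm/s.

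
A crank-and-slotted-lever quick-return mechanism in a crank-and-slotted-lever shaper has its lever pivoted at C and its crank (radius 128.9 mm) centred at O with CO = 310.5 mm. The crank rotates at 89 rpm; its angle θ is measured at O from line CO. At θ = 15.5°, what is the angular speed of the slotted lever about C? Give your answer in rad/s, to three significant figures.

2.70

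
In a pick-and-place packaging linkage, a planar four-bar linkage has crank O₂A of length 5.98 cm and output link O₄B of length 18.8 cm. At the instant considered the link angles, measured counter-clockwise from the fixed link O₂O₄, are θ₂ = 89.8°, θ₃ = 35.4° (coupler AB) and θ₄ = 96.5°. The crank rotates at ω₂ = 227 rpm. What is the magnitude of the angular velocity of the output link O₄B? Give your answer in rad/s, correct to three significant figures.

7.02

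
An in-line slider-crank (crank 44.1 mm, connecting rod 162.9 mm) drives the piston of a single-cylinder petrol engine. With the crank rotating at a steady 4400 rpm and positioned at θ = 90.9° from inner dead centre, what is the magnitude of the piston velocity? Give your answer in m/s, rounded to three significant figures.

20.2

ω = 2π·4400/60 = 460.8 rad/s
For an in-line slider-crank, x = r cosθ + √(L² − r² sin²θ), so v = −rω sinθ·[1 + r cosθ/√(L² − r² sin²θ)].
With r = 0.0441 m, L = 0.1629 m, θ = 90.9°: √(L² − r² sin²θ) = 0.15682 m.
v = −0.0441·460.8·0.99988·[1 + 0.0441·-0.01571/0.15682] = -20.228 m/s.
|v| = 20.228 m/s.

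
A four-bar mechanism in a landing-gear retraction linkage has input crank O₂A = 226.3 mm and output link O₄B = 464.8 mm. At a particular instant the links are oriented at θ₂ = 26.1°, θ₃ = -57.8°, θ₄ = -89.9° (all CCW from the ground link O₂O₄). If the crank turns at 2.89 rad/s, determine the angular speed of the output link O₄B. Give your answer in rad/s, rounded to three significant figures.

2.63

ω₂ = 2.89 rad/s
Differentiating the loop-closure r₂e^{iθ₂}+r₃e^{iθ₃}=r₁+r₄e^{iθ₄} gives r₂ω₂e^{iθ₂}+r₃ω₃e^{iθ₃}=r₄ω₄e^{iθ₄}.
Eliminating the other unknown: ω₄ = r₂ω₂ sin(θ₂−θ₃) / [r₄ sin(θ₄−θ₃)].
Numerator sine = +0.99434; denominator sine = -0.53140.
Result = 0.2263·2.89·(+0.99434) / (0.4648·(-0.53140)) = -2.6329 rad/s; magnitude 2.6329 rad/s.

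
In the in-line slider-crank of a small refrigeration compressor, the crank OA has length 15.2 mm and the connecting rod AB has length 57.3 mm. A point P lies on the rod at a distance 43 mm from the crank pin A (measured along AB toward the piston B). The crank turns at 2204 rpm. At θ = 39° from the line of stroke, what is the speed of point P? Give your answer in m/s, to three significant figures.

2.64

ω = 230.8 rad/s.  Crank-pin speed |V_A| = rω = 3.5082 m/s, perpendicular to OA.
Rod angle: sinφ = −(r/L) sinθ ⇒ φ = -9.610°; ω_rod = −rω cosθ/√(L²−r²sin²θ) = -48.258 rad/s.
V_P = V_A + ω_rod × AP, with AP = 0.043 m along the rod.
Components: V_Px = −rω sinθ − a·ω_rod·sinφ = -2.5542 m/s;  V_Py = rω cosθ + a·ω_rod·cosφ = +0.68041 m/s.
|V_P| = √(V_Px² + V_Py²) = 2.6433 m/s.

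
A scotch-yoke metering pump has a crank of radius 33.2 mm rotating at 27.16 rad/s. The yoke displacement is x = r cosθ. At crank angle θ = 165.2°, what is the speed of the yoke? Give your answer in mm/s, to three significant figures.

230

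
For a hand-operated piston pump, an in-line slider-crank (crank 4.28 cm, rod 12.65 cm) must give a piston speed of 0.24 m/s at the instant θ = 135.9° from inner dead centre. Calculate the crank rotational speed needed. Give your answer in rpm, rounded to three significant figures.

For an in-line slider-crank, |v_piston| = rω|sinθ|·[1 + r cosθ/√(L² − r² sin²θ)].
With r = 0.0428 m, L = 0.1265 m, θ = 135.9°: the bracketed kinematic factor |dx/dθ| = 0.022339 m.
ω = v/|dx/dθ| = 0.24/0.022339 = 10.744 rad/s.
N = 60ω/(2π) = 102.59 rpm.

103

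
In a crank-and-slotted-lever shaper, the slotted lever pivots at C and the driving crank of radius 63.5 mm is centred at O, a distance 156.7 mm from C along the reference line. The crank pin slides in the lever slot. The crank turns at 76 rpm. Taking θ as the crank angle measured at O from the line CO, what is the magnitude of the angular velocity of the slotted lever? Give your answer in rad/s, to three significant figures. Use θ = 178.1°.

ω = 7.959 rad/s (from 76 rpm).
Crank pin A relative to C: A = (d + r cosθ, r sinθ); lever angle φ = atan2(r sinθ, d + r cosθ).
Differentiating tanφ: φ̇ = rω(d cosθ + r)/(d² + r² + 2dr cosθ).
d² + r² + 2dr cosθ = |CA|² = 0.00869718 m²;  d cosθ + r = -0.093114 m.
|ω_lever| = |0.0635·7.959·-0.093114| / 0.00869718 = 5.4107 rad/s.

5.41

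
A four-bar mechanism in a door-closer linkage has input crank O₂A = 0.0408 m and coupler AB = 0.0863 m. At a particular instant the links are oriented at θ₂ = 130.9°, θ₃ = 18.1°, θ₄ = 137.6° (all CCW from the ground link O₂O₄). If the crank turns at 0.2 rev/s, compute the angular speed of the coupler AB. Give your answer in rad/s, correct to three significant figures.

0.0796

ω₂ = 1.257 rad/s (from 0.2 rev/s).
Differentiating the loop-closure r₂e^{iθ₂}+r₃e^{iθ₃}=r₁+r₄e^{iθ₄} gives r₂ω₂e^{iθ₂}+r₃ω₃e^{iθ₃}=r₄ω₄e^{iθ₄}.
Eliminating the other unknown: ω₃ = r₂ω₂ sin(θ₄−θ₂) / [r₃ sin(θ₃−θ₄)].
Numerator sine = +0.11667; denominator sine = -0.87036.
Result = 0.0408·1.257·(+0.11667) / (0.0863·(-0.87036)) = -0.079639 rad/s; magnitude 0.079639 rad/s.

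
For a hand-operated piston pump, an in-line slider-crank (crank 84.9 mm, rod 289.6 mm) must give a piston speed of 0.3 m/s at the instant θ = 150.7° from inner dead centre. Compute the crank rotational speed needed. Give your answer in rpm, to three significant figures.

For an in-line slider-crank, |v_piston| = rω|sinθ|·[1 + r cosθ/√(L² − r² sin²θ)].
With r = 0.0849 m, L = 0.2896 m, θ = 150.7°: the bracketed kinematic factor |dx/dθ| = 0.030815 m.
ω = v/|dx/dθ| = 0.3/0.030815 = 9.7354 rad/s.
N = 60ω/(2π) = 92.966 rpm.

93.0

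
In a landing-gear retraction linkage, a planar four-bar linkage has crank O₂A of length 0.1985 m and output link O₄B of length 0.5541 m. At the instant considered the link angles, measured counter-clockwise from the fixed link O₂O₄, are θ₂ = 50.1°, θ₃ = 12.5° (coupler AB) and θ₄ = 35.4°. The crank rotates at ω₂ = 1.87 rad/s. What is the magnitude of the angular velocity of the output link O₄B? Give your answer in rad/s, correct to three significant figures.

1.05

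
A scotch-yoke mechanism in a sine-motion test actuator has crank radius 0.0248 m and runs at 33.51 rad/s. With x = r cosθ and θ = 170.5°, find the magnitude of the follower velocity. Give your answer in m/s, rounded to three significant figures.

0.137

ω = 33.51 rad/s
x = r cosθ ⇒ ẋ = −rω sinθ.
|v| = rω|sinθ| = 0.0248·33.51·|sin 170.5°| = 0.13716 m/s.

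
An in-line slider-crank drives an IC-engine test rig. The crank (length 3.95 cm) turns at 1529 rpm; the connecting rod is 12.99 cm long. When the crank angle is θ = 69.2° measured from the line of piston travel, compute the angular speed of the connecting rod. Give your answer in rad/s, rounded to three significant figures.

ω = 160.1 rad/s (converted from 1529 rpm).
The rod makes angle φ with the slider axis where L sinφ = r sinθ; differentiating, L cosφ·φ̇ = r ω cosθ.
L cosφ = √(L² − r² sin²θ) = 0.12454 m.
|ω_rod| = r ω |cosθ| / √(L² − r² sin²θ) = 0.0395·160.1·0.35511/0.12454 = 18.033 rad/s.

18.0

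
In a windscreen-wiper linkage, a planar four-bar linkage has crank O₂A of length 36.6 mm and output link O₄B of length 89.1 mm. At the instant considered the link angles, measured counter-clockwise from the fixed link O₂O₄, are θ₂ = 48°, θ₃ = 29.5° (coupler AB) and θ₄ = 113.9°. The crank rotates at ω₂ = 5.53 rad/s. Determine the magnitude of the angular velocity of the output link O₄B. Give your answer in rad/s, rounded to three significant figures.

0.724

ω₂ = 5.53 rad/s
Differentiating the loop-closure r₂e^{iθ₂}+r₃e^{iθ₃}=r₁+r₄e^{iθ₄} gives r₂ω₂e^{iθ₂}+r₃ω₃e^{iθ₃}=r₄ω₄e^{iθ₄}.
Eliminating the other unknown: ω₄ = r₂ω₂ sin(θ₂−θ₃) / [r₄ sin(θ₄−θ₃)].
Numerator sine = +0.31730; denominator sine = +0.99523.
Result = 0.0366·5.53·(+0.31730) / (0.0891·(+0.99523)) = +0.72424 rad/s; magnitude 0.72424 rad/s.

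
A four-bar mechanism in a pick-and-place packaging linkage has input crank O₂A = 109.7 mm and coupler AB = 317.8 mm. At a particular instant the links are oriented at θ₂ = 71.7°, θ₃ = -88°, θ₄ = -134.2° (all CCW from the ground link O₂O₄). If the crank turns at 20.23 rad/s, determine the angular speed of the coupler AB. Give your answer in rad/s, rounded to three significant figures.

4.23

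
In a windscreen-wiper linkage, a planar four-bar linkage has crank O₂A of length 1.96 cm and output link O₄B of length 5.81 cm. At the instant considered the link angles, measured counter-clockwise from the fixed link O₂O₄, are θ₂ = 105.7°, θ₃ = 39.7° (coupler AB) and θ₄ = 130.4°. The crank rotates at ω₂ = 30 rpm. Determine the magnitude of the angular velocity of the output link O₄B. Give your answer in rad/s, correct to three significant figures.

0.968

ω₂ = 3.142 rad/s (from 30 rpm).
Differentiating the loop-closure r₂e^{iθ₂}+r₃e^{iθ₃}=r₁+r₄e^{iθ₄} gives r₂ω₂e^{iθ₂}+r₃ω₃e^{iθ₃}=r₄ω₄e^{iθ₄}.
Eliminating the other unknown: ω₄ = r₂ω₂ sin(θ₂−θ₃) / [r₄ sin(θ₄−θ₃)].
Numerator sine = +0.91355; denominator sine = +0.99993.
Result = 0.0196·3.142·(+0.91355) / (0.0581·(+0.99993)) = +0.96826 rad/s; magnitude 0.96826 rad/s.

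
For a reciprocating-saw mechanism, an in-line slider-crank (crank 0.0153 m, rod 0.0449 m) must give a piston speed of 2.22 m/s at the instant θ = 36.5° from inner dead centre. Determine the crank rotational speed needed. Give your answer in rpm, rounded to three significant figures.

1820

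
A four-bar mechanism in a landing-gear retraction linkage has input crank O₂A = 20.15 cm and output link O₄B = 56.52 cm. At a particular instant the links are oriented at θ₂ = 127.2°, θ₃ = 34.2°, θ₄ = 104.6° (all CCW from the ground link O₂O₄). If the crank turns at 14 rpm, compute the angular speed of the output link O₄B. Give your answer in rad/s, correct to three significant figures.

0.554

ω₂ = 1.466 rad/s (from 14 rpm).
Differentiating the loop-closure r₂e^{iθ₂}+r₃e^{iθ₃}=r₁+r₄e^{iθ₄} gives r₂ω₂e^{iθ₂}+r₃ω₃e^{iθ₃}=r₄ω₄e^{iθ₄}.
Eliminating the other unknown: ω₄ = r₂ω₂ sin(θ₂−θ₃) / [r₄ sin(θ₄−θ₃)].
Numerator sine = +0.99863; denominator sine = +0.94206.
Result = 0.2015·1.466·(+0.99863) / (0.5652·(+0.94206)) = +0.55406 rad/s; magnitude 0.55406 rad/s.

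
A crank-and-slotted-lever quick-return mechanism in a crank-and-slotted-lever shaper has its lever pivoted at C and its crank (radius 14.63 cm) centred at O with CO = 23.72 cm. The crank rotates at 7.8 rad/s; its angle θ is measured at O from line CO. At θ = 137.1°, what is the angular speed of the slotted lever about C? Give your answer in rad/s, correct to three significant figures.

1.17

ω = 7.8 rad/s
Crank pin A relative to C: A = (d + r cosθ, r sinθ); lever angle φ = atan2(r sinθ, d + r cosθ).
Differentiating tanφ: φ̇ = rω(d cosθ + r)/(d² + r² + 2dr cosθ).
d² + r² + 2dr cosθ = |CA|² = 0.0268256 m²;  d cosθ + r = -0.027459 m.
|ω_lever| = |0.1463·7.8·-0.027459| / 0.0268256 = 1.1681 rad/s.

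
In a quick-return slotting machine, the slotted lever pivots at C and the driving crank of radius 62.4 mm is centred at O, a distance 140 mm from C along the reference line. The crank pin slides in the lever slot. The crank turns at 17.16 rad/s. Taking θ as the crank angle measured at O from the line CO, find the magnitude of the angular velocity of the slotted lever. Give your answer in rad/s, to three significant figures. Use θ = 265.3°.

ω = 17.16 rad/s
Crank pin A relative to C: A = (d + r cosθ, r sinθ); lever angle φ = atan2(r sinθ, d + r cosθ).
Differentiating tanφ: φ̇ = rω(d cosθ + r)/(d² + r² + 2dr cosθ).
d² + r² + 2dr cosθ = |CA|² = 0.0220621 m²;  d cosθ + r = +0.050929 m.
|ω_lever| = |0.0624·17.16·+0.050929| / 0.0220621 = 2.4718 rad/s.

2.47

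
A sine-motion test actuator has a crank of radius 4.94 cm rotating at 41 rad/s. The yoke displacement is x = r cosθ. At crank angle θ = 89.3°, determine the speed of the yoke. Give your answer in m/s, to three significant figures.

ω = 41 rad/s
x = r cosθ ⇒ ẋ = −rω sinθ.
|v| = rω|sinθ| = 0.0494·41·|sin 89.3°| = 2.0252 m/s.

2.03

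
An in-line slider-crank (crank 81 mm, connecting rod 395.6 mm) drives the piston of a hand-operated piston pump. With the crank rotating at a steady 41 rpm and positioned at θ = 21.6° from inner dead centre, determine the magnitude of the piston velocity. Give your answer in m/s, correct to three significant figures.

ω = 2π·41/60 = 4.294 rad/s
For an in-line slider-crank, x = r cosθ + √(L² − r² sin²θ), so v = −rω sinθ·[1 + r cosθ/√(L² − r² sin²θ)].
With r = 0.081 m, L = 0.3956 m, θ = 21.6°: √(L² − r² sin²θ) = 0.39447 m.
v = −0.081·4.294·0.36812·[1 + 0.081·0.92978/0.39447] = -0.15247 m/s.
|v| = 0.15247 m/s.

0.152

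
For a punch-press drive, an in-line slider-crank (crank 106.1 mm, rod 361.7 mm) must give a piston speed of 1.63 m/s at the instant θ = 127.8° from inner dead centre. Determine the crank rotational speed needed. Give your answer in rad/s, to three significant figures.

23.9

For an in-line slider-crank, |v_piston| = rω|sinθ|·[1 + r cosθ/√(L² − r² sin²θ)].
With r = 0.1061 m, L = 0.3617 m, θ = 127.8°: the bracketed kinematic factor |dx/dθ| = 0.068341 m.
ω = v/|dx/dθ| = 1.63/0.068341 = 23.851 rad/s.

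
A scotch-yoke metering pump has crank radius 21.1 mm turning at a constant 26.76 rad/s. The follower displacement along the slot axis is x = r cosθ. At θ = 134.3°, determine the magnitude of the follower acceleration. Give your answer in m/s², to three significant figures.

ω = 26.76 rad/s
x = r cosθ ⇒ ẍ = −rω² cosθ (ω constant).
|a| = rω²|cosθ| = 0.0211·(26.76)²·|cos 134.3°| = 10.553 m/s².

10.6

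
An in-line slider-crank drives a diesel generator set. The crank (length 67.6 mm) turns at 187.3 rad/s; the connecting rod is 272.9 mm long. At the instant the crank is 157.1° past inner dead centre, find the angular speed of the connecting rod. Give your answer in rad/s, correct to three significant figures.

42.9

ω = 187.3 rad/s
The rod makes angle φ with the slider axis where L sinφ = r sinθ; differentiating, L cosφ·φ̇ = r ω cosθ.
L cosφ = √(L² − r² sin²θ) = 0.27163 m.
|ω_rod| = r ω |cosθ| / √(L² − r² sin²θ) = 0.0676·187.3·0.92119/0.27163 = 42.939 rad/s.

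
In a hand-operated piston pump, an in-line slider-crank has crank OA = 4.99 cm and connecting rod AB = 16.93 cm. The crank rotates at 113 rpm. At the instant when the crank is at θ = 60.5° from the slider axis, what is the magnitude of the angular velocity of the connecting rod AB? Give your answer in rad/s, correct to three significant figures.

1.78

ω = 11.83 rad/s (converted from 113 rpm).
The rod makes angle φ with the slider axis where L sinφ = r sinθ; differentiating, L cosφ·φ̇ = r ω cosθ.
L cosφ = √(L² − r² sin²θ) = 0.16363 m.
|ω_rod| = r ω |cosθ| / √(L² − r² sin²θ) = 0.0499·11.83·0.49242/0.16363 = 1.7769 rad/s.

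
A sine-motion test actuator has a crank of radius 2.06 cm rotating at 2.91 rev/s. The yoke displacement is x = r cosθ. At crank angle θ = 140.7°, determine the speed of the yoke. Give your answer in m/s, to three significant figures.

0.239

ω = 18.28 rad/s (from 2.91 rev/s).
x = r cosθ ⇒ ẋ = −rω sinθ.
|v| = rω|sinθ| = 0.0206·18.28·|sin 140.7°| = 0.23856 m/s.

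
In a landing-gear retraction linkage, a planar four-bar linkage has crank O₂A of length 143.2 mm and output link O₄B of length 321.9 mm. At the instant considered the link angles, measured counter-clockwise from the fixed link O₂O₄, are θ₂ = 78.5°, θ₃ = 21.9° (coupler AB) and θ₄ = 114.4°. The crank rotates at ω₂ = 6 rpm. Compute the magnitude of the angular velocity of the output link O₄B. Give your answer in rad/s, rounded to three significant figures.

0.234

ω₂ = 0.6283 rad/s (from 6 rpm).
Differentiating the loop-closure r₂e^{iθ₂}+r₃e^{iθ₃}=r₁+r₄e^{iθ₄} gives r₂ω₂e^{iθ₂}+r₃ω₃e^{iθ₃}=r₄ω₄e^{iθ₄}.
Eliminating the other unknown: ω₄ = r₂ω₂ sin(θ₂−θ₃) / [r₄ sin(θ₄−θ₃)].
Numerator sine = +0.83485; denominator sine = +0.99905.
Result = 0.1432·0.6283·(+0.83485) / (0.3219·(+0.99905)) = +0.23357 rad/s; magnitude 0.23357 rad/s.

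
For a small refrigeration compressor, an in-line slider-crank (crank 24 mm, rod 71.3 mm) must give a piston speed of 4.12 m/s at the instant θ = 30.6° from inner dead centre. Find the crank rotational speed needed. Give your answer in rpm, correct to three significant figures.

For an in-line slider-crank, |v_piston| = rω|sinθ|·[1 + r cosθ/√(L² − r² sin²θ)].
With r = 0.024 m, L = 0.0713 m, θ = 30.6°: the bracketed kinematic factor |dx/dθ| = 0.01581 m.
ω = v/|dx/dθ| = 4.12/0.01581 = 260.6 rad/s.
N = 60ω/(2π) = 2488.5 rpm.

2490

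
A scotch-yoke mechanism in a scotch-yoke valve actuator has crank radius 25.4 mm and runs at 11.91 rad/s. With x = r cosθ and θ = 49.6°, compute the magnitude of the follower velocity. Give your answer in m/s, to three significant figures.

0.230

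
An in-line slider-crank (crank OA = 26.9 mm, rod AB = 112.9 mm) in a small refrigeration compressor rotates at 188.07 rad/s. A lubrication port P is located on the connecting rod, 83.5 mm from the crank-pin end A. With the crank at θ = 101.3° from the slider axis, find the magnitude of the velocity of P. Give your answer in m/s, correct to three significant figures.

4.79

ω = 188.1 rad/s.  Crank-pin speed |V_A| = rω = 5.0591 m/s, perpendicular to OA.
Rod angle: sinφ = −(r/L) sinθ ⇒ φ = -13.512°; ω_rod = −rω cosθ/√(L²−r²sin²θ) = +9.0303 rad/s.
V_P = V_A + ω_rod × AP, with AP = 0.0835 m along the rod.
Components: V_Px = −rω sinθ − a·ω_rod·sinφ = -4.7848 m/s;  V_Py = rω cosθ + a·ω_rod·cosφ = -0.25814 m/s.
|V_P| = √(V_Px² + V_Py²) = 4.7918 m/s.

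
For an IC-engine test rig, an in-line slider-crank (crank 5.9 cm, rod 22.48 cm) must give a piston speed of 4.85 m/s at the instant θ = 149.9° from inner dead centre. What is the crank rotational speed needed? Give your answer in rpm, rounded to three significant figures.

2030

For an in-line slider-crank, |v_piston| = rω|sinθ|·[1 + r cosθ/√(L² − r² sin²θ)].
With r = 0.059 m, L = 0.2248 m, θ = 149.9°: the bracketed kinematic factor |dx/dθ| = 0.022812 m.
ω = v/|dx/dθ| = 4.85/0.022812 = 212.61 rad/s.
N = 60ω/(2π) = 2030.3 rpm.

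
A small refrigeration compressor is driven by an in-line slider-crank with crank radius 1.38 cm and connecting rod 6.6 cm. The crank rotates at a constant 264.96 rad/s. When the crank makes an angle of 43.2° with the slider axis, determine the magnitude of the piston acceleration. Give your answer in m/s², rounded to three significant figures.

ω = 265 rad/s
x(θ) = r cosθ + √(L² − r² sin²θ); with ω constant, a = ω²·d²x/dθ².
d²x/dθ² = −r cosθ − r²(cos2θ)/√u − r⁴ sin²2θ/(4u^{3/2}),  u = L² − r² sin²θ = 0.00426676 m².
Substituting r = 0.0138 m, L = 0.066 m, θ = 43.2°: d²x/dθ² = -0.010275 m.
a = ω²·d²x/dθ² = (265)²·(-0.010275) = -721.36 m/s²;  |a| = 721.36 m/s².

721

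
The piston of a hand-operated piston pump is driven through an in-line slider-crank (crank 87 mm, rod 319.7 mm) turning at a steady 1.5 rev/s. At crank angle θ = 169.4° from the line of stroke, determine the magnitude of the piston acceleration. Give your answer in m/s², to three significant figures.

5.63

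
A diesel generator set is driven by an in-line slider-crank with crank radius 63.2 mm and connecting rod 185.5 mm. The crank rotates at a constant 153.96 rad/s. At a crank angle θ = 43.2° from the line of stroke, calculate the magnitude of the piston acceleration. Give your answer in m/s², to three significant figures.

ω = 154 rad/s
x(θ) = r cosθ + √(L² − r² sin²θ); with ω constant, a = ω²·d²x/dθ².
d²x/dθ² = −r cosθ − r²(cos2θ)/√u − r⁴ sin²2θ/(4u^{3/2}),  u = L² − r² sin²θ = 0.0325385 m².
Substituting r = 0.0632 m, L = 0.1855 m, θ = 43.2°: d²x/dθ² = -0.048138 m.
a = ω²·d²x/dθ² = (154)²·(-0.048138) = -1141 m/s²;  |a| = 1141 m/s².

1140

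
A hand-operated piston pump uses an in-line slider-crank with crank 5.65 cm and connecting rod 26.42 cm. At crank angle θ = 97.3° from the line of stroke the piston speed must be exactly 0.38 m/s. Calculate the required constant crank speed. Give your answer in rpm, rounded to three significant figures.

66.6

For an in-line slider-crank, |v_piston| = rω|sinθ|·[1 + r cosθ/√(L² − r² sin²θ)].
With r = 0.0565 m, L = 0.2642 m, θ = 97.3°: the bracketed kinematic factor |dx/dθ| = 0.054484 m.
ω = v/|dx/dθ| = 0.38/0.054484 = 6.9746 rad/s.
N = 60ω/(2π) = 66.602 rpm.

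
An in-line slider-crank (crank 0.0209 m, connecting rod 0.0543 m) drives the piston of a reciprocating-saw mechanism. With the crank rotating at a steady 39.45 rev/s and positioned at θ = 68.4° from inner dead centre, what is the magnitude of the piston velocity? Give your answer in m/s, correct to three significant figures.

5.55

ω = 2π·39.5 = 247.9 rad/s
For an in-line slider-crank, x = r cosθ + √(L² − r² sin²θ), so v = −rω sinθ·[1 + r cosθ/√(L² − r² sin²θ)].
With r = 0.0209 m, L = 0.0543 m, θ = 68.4°: √(L² − r² sin²θ) = 0.050704 m.
v = −0.0209·247.9·0.92978·[1 + 0.0209·0.36812/0.050704] = -5.5476 m/s.
|v| = 5.5476 m/s.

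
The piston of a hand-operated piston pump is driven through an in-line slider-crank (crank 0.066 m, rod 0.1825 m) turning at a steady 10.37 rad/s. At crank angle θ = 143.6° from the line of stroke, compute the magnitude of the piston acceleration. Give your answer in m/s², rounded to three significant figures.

ω = 10.37 rad/s
x(θ) = r cosθ + √(L² − r² sin²θ); with ω constant, a = ω²·d²x/dθ².
d²x/dθ² = −r cosθ − r²(cos2θ)/√u − r⁴ sin²2θ/(4u^{3/2}),  u = L² − r² sin²θ = 0.0317723 m².
Substituting r = 0.066 m, L = 0.1825 m, θ = 143.6°: d²x/dθ² = +0.045132 m.
a = ω²·d²x/dθ² = (10.37)²·(+0.045132) = +4.8534 m/s²;  |a| = 4.8534 m/s².

4.85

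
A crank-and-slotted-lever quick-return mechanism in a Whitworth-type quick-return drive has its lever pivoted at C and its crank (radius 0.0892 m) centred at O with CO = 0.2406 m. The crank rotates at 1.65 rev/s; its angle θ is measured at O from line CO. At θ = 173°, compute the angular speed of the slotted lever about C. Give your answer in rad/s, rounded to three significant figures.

ω = 10.37 rad/s (from 1.65 rev/s).
Crank pin A relative to C: A = (d + r cosθ, r sinθ); lever angle φ = atan2(r sinθ, d + r cosθ).
Differentiating tanφ: φ̇ = rω(d cosθ + r)/(d² + r² + 2dr cosθ).
d² + r² + 2dr cosθ = |CA|² = 0.0232419 m²;  d cosθ + r = -0.14961 m.
|ω_lever| = |0.0892·10.37·-0.14961| / 0.0232419 = 5.9526 rad/s.

5.95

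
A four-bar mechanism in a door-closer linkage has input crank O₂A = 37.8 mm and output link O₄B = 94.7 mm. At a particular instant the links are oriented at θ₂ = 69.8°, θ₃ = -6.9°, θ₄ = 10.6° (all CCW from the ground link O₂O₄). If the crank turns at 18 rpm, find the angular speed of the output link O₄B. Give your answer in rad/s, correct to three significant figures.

ω₂ = 1.885 rad/s (from 18 rpm).
Differentiating the loop-closure r₂e^{iθ₂}+r₃e^{iθ₃}=r₁+r₄e^{iθ₄} gives r₂ω₂e^{iθ₂}+r₃ω₃e^{iθ₃}=r₄ω₄e^{iθ₄}.
Eliminating the other unknown: ω₄ = r₂ω₂ sin(θ₂−θ₃) / [r₄ sin(θ₄−θ₃)].
Numerator sine = +0.97318; denominator sine = +0.30071.
Result = 0.0378·1.885·(+0.97318) / (0.0947·(+0.30071)) = +2.435 rad/s; magnitude 2.435 rad/s.

2.43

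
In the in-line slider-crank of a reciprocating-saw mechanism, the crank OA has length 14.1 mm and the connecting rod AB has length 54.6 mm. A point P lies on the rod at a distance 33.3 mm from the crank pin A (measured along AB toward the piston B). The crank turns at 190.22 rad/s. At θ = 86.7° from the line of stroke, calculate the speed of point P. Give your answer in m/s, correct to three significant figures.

ω = 190.2 rad/s.  Crank-pin speed |V_A| = rω = 2.6821 m/s, perpendicular to OA.
Rod angle: sinφ = −(r/L) sinθ ⇒ φ = -14.940°; ω_rod = −rω cosθ/√(L²−r²sin²θ) = -2.9266 rad/s.
V_P = V_A + ω_rod × AP, with AP = 0.0333 m along the rod.
Components: V_Px = −rω sinθ − a·ω_rod·sinφ = -2.7028 m/s;  V_Py = rω cosθ + a·ω_rod·cosφ = +0.06023 m/s.
|V_P| = √(V_Px² + V_Py²) = 2.7035 m/s.

2.70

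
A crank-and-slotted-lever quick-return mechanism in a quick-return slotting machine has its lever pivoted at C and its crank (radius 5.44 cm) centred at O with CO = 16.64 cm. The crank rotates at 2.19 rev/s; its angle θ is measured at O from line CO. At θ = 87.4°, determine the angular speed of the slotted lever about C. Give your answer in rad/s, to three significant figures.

1.47

ω = 13.76 rad/s (from 2.19 rev/s).
Crank pin A relative to C: A = (d + r cosθ, r sinθ); lever angle φ = atan2(r sinθ, d + r cosθ).
Differentiating tanφ: φ̇ = rω(d cosθ + r)/(d² + r² + 2dr cosθ).
d² + r² + 2dr cosθ = |CA|² = 0.0314696 m²;  d cosθ + r = +0.061948 m.
|ω_lever| = |0.0544·13.76·+0.061948| / 0.0314696 = 1.4735 rad/s.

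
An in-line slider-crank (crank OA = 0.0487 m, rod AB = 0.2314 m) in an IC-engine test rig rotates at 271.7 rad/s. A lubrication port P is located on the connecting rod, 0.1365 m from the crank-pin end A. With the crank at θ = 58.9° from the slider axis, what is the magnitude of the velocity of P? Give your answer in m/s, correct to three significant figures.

ω = 271.7 rad/s.  Crank-pin speed |V_A| = rω = 13.232 m/s, perpendicular to OA.
Rod angle: sinφ = −(r/L) sinθ ⇒ φ = -10.382°; ω_rod = −rω cosθ/√(L²−r²sin²θ) = -30.028 rad/s.
V_P = V_A + ω_rod × AP, with AP = 0.1365 m along the rod.
Components: V_Px = −rω sinθ − a·ω_rod·sinφ = -12.069 m/s;  V_Py = rω cosθ + a·ω_rod·cosφ = +2.803 m/s.
|V_P| = √(V_Px² + V_Py²) = 12.39 m/s.

12.4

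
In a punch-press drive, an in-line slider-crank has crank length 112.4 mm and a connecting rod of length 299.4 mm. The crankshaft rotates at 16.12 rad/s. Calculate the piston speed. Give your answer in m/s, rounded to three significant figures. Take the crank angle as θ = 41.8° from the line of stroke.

1.56

ω = 16.12 rad/s
For an in-line slider-crank, x = r cosθ + √(L² − r² sin²θ), so v = −rω sinθ·[1 + r cosθ/√(L² − r² sin²θ)].
With r = 0.1124 m, L = 0.2994 m, θ = 41.8°: √(L² − r² sin²θ) = 0.28988 m.
v = −0.1124·16.12·0.66653·[1 + 0.1124·0.74548/0.28988] = -1.5568 m/s.
|v| = 1.5568 m/s.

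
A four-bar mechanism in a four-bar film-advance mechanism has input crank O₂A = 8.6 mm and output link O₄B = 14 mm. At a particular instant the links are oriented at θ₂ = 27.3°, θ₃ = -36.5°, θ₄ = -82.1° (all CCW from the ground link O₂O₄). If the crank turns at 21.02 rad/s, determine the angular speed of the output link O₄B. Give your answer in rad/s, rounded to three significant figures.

16.2

ω₂ = 21.02 rad/s
Differentiating the loop-closure r₂e^{iθ₂}+r₃e^{iθ₃}=r₁+r₄e^{iθ₄} gives r₂ω₂e^{iθ₂}+r₃ω₃e^{iθ₃}=r₄ω₄e^{iθ₄}.
Eliminating the other unknown: ω₄ = r₂ω₂ sin(θ₂−θ₃) / [r₄ sin(θ₄−θ₃)].
Numerator sine = +0.89726; denominator sine = -0.71447.
Result = 0.0086·21.02·(+0.89726) / (0.014·(-0.71447)) = -16.216 rad/s; magnitude 16.216 rad/s.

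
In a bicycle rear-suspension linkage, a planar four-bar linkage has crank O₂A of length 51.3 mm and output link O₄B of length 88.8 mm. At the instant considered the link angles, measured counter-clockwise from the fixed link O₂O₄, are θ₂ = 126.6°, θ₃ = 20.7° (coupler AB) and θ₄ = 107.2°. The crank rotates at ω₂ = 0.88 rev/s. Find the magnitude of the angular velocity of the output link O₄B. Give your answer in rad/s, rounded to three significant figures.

3.08

ω₂ = 5.529 rad/s (from 0.88 rev/s).
Differentiating the loop-closure r₂e^{iθ₂}+r₃e^{iθ₃}=r₁+r₄e^{iθ₄} gives r₂ω₂e^{iθ₂}+r₃ω₃e^{iθ₃}=r₄ω₄e^{iθ₄}.
Eliminating the other unknown: ω₄ = r₂ω₂ sin(θ₂−θ₃) / [r₄ sin(θ₄−θ₃)].
Numerator sine = +0.96174; denominator sine = +0.99813.
Result = 0.0513·5.529·(+0.96174) / (0.0888·(+0.99813)) = +3.0778 rad/s; magnitude 3.0778 rad/s.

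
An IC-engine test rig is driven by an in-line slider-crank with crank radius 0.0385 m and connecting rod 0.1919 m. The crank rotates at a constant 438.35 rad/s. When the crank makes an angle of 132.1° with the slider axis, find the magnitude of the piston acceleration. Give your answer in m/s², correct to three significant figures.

5100

ω = 438.4 rad/s
x(θ) = r cosθ + √(L² − r² sin²θ); with ω constant, a = ω²·d²x/dθ².
d²x/dθ² = −r cosθ − r²(cos2θ)/√u − r⁴ sin²2θ/(4u^{3/2}),  u = L² − r² sin²θ = 0.0360096 m².
Substituting r = 0.0385 m, L = 0.1919 m, θ = 132.1°: d²x/dθ² = +0.026521 m.
a = ω²·d²x/dθ² = (438.4)²·(+0.026521) = +5096.1 m/s²;  |a| = 5096.1 m/s².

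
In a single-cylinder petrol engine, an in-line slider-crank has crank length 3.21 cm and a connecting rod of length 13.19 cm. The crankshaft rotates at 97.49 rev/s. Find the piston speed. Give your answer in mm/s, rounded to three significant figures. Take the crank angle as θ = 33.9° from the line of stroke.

ω = 2π·97.5 = 612.5 rad/s
For an in-line slider-crank, x = r cosθ + √(L² − r² sin²θ), so v = −rω sinθ·[1 + r cosθ/√(L² − r² sin²θ)].
With r = 0.0321 m, L = 0.1319 m, θ = 33.9°: √(L² − r² sin²θ) = 0.13068 m.
v = −0.0321·612.5·0.55775·[1 + 0.0321·0.83001/0.13068] = -13.203 m/s.
|v| = 13.203 m/s = 13203 mm/s.

13200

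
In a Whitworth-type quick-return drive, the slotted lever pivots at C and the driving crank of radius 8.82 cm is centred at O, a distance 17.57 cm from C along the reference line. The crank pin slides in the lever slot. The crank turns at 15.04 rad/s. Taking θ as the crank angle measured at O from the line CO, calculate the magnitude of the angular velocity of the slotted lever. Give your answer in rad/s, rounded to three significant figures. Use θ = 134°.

2.62

ω = 15.04 rad/s
Crank pin A relative to C: A = (d + r cosθ, r sinθ); lever angle φ = atan2(r sinθ, d + r cosθ).
Differentiating tanφ: φ̇ = rω(d cosθ + r)/(d² + r² + 2dr cosθ).
d² + r² + 2dr cosθ = |CA|² = 0.0171198 m²;  d cosθ + r = -0.033851 m.
|ω_lever| = |0.0882·15.04·-0.033851| / 0.0171198 = 2.623 rad/s.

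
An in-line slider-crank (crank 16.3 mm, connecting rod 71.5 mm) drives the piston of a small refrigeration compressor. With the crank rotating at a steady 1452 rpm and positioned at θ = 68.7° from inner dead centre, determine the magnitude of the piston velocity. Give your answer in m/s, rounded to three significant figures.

ω = 2π·1452/60 = 152.1 rad/s
For an in-line slider-crank, x = r cosθ + √(L² − r² sin²θ), so v = −rω sinθ·[1 + r cosθ/√(L² − r² sin²θ)].
With r = 0.0163 m, L = 0.0715 m, θ = 68.7°: √(L² − r² sin²θ) = 0.069869 m.
v = −0.0163·152.1·0.93169·[1 + 0.0163·0.36325/0.069869] = -2.5049 m/s.
|v| = 2.5049 m/s.

2.50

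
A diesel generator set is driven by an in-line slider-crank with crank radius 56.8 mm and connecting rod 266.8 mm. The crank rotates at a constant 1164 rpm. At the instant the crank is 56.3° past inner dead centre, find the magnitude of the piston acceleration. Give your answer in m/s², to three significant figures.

400

ω = 2π·1164/60 = 121.9 rad/s
x(θ) = r cosθ + √(L² − r² sin²θ); with ω constant, a = ω²·d²x/dθ².
d²x/dθ² = −r cosθ − r²(cos2θ)/√u − r⁴ sin²2θ/(4u^{3/2}),  u = L² − r² sin²θ = 0.0689492 m².
Substituting r = 0.0568 m, L = 0.2668 m, θ = 56.3°: d²x/dθ² = -0.026916 m.
a = ω²·d²x/dθ² = (121.9)²·(-0.026916) = -399.92 m/s²;  |a| = 399.92 m/s².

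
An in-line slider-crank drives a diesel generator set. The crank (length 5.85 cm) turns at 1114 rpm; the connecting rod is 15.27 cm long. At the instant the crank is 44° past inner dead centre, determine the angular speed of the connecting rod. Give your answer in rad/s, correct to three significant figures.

ω = 116.7 rad/s (converted from 1114 rpm).
The rod makes angle φ with the slider axis where L sinφ = r sinθ; differentiating, L cosφ·φ̇ = r ω cosθ.
L cosφ = √(L² − r² sin²θ) = 0.14719 m.
|ω_rod| = r ω |cosθ| / √(L² − r² sin²θ) = 0.0585·116.7·0.71934/0.14719 = 33.352 rad/s.

33.4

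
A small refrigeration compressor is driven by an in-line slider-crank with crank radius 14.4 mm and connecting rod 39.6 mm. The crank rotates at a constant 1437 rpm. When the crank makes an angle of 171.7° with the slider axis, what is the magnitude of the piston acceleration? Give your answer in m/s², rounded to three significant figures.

ω = 2π·1437/60 = 150.5 rad/s
x(θ) = r cosθ + √(L² − r² sin²θ); with ω constant, a = ω²·d²x/dθ².
d²x/dθ² = −r cosθ − r²(cos2θ)/√u − r⁴ sin²2θ/(4u^{3/2}),  u = L² − r² sin²θ = 0.00156384 m².
Substituting r = 0.0144 m, L = 0.0396 m, θ = 171.7°: d²x/dθ² = +0.0092099 m.
a = ω²·d²x/dθ² = (150.5)²·(+0.0092099) = +208.56 m/s²;  |a| = 208.56 m/s².

209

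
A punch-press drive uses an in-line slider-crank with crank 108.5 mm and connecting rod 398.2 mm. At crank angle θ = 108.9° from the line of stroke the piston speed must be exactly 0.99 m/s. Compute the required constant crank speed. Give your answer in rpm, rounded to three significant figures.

101

For an in-line slider-crank, |v_piston| = rω|sinθ|·[1 + r cosθ/√(L² − r² sin²θ)].
With r = 0.1085 m, L = 0.3982 m, θ = 108.9°: the bracketed kinematic factor |dx/dθ| = 0.093273 m.
ω = v/|dx/dθ| = 0.99/0.093273 = 10.614 rad/s.
N = 60ω/(2π) = 101.36 rpm.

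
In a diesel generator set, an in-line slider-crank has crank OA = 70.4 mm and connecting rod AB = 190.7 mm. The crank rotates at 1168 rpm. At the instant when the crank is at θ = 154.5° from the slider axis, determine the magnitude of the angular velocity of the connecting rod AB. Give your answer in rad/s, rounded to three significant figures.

41.3

ω = 122.3 rad/s (converted from 1168 rpm).
The rod makes angle φ with the slider axis where L sinφ = r sinθ; differentiating, L cosφ·φ̇ = r ω cosθ.
L cosφ = √(L² − r² sin²θ) = 0.18828 m.
|ω_rod| = r ω |cosθ| / √(L² − r² sin²θ) = 0.0704·122.3·0.90259/0.18828 = 41.28 rad/s.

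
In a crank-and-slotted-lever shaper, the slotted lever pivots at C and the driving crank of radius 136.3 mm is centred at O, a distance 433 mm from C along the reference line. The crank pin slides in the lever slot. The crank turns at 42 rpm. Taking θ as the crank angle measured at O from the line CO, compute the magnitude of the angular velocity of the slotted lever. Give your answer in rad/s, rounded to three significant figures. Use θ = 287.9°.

0.666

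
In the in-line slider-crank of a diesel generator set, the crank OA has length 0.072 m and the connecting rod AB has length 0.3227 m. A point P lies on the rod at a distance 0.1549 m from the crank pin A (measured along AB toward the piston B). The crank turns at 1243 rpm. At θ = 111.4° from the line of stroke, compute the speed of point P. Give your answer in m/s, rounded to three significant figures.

8.56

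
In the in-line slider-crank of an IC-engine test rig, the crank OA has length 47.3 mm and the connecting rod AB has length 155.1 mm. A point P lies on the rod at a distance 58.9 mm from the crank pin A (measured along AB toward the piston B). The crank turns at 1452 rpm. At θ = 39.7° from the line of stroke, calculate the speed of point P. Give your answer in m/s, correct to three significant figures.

6.07

ω = 152.1 rad/s.  Crank-pin speed |V_A| = rω = 7.1921 m/s, perpendicular to OA.
Rod angle: sinφ = −(r/L) sinθ ⇒ φ = -11.233°; ω_rod = −rω cosθ/√(L²−r²sin²θ) = -36.375 rad/s.
V_P = V_A + ω_rod × AP, with AP = 0.0589 m along the rod.
Components: V_Px = −rω sinθ − a·ω_rod·sinφ = -5.0114 m/s;  V_Py = rω cosθ + a·ω_rod·cosφ = +3.4322 m/s.
|V_P| = √(V_Px² + V_Py²) = 6.0741 m/s.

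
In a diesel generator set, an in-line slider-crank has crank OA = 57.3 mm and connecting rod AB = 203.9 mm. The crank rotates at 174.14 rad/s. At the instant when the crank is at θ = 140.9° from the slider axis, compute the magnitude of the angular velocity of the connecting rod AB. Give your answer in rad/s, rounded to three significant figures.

ω = 174.1 rad/s
The rod makes angle φ with the slider axis where L sinφ = r sinθ; differentiating, L cosφ·φ̇ = r ω cosθ.
L cosφ = √(L² − r² sin²θ) = 0.20067 m.
|ω_rod| = r ω |cosθ| / √(L² − r² sin²θ) = 0.0573·174.1·0.77605/0.20067 = 38.588 rad/s.

38.6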